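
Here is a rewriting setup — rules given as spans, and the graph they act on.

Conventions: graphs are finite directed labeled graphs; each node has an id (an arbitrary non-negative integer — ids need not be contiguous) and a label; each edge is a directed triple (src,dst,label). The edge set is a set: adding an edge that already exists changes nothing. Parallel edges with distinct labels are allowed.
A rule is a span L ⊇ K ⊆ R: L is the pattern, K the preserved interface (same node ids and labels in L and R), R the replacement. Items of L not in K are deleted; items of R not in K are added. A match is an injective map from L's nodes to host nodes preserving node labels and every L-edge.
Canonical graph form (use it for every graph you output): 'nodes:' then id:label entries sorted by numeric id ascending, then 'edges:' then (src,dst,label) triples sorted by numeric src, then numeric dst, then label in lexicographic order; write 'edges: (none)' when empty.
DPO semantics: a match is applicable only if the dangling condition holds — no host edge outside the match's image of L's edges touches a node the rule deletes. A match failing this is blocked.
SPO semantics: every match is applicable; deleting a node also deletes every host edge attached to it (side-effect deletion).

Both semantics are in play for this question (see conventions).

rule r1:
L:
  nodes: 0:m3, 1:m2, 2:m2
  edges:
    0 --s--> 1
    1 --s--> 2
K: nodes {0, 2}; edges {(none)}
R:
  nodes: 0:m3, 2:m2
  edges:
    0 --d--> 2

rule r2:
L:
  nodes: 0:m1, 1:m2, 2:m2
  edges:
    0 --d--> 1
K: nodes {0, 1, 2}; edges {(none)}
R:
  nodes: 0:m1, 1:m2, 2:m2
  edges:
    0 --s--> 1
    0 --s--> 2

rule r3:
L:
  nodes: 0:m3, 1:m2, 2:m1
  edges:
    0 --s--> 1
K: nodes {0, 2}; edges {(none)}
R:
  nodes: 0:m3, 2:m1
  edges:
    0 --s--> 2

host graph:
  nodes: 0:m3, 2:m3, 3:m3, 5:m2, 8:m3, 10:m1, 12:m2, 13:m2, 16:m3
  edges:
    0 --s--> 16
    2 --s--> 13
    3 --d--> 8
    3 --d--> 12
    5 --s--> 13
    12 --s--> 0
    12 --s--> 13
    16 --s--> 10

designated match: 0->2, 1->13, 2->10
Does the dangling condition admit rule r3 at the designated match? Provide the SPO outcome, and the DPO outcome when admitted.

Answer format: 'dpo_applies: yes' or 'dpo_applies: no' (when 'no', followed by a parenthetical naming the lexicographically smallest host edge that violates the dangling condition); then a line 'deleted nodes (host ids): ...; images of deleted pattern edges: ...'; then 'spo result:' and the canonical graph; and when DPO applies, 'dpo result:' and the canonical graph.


dpo_applies: no
(the rule deletes node 13, which keeps host edge (5,13,s) outside the match image — the dangling condition fails, DPO blocks; SPO proceeds and side-deletes such edges)
deleted nodes (host ids): 13; images of deleted pattern edges: (2,13,s)
spo result:
nodes: 0:m3, 2:m3, 3:m3, 5:m2, 8:m3, 10:m1, 12:m2, 16:m3
edges: (0,16,s); (2,10,s); (3,8,d); (3,12,d); (12,0,s); (16,10,s)


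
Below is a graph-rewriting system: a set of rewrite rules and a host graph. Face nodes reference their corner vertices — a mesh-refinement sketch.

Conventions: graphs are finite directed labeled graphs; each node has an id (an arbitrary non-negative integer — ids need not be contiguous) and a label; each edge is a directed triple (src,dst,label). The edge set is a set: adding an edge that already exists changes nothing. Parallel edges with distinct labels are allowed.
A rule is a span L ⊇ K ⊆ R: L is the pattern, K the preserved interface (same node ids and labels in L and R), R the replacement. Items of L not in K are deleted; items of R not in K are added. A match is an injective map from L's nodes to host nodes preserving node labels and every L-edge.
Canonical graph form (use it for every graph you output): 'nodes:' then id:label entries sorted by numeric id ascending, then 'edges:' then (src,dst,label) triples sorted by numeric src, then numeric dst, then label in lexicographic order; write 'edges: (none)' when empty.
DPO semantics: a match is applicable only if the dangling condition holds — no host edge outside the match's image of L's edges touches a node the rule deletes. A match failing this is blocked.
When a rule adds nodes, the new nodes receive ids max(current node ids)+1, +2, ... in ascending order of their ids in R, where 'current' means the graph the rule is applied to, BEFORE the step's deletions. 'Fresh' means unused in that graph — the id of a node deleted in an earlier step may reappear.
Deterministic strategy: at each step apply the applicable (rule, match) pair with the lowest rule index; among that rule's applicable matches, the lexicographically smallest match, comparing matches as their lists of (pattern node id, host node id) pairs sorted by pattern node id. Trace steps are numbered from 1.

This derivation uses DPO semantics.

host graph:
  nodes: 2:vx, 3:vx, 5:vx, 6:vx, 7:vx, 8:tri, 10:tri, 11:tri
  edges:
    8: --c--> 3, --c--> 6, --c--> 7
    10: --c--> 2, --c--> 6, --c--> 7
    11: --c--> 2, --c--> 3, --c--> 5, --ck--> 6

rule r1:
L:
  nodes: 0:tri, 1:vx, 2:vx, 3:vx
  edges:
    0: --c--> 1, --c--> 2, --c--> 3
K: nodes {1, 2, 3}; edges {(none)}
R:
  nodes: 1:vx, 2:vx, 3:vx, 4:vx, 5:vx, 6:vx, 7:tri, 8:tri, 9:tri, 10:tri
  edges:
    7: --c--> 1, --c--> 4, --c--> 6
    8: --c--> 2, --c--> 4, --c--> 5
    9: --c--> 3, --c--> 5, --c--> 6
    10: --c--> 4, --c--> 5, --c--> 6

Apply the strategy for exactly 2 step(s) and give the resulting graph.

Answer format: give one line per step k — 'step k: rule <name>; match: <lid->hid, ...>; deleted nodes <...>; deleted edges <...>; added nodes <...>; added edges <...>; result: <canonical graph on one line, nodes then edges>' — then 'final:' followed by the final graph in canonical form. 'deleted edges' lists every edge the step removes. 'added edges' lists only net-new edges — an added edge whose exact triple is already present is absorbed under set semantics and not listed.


step 1: rule r1; match: 0->8, 1->3, 2->6, 3->7; deleted nodes 8; deleted edges (8,3,c); (8,6,c); (8,7,c); added nodes 12, 13, 14, 15, 16, 17, 18; added edges (15,3,c); (15,12,c); (15,14,c); (16,6,c); (16,12,c); (16,13,c); (17,7,c); (17,13,c); (17,14,c); (18,12,c); (18,13,c); (18,14,c); result: nodes: 2:vx, 3:vx, 5:vx, 6:vx, 7:vx, 10:tri, 11:tri, 12:vx, 13:vx, 14:vx, 15:tri, 16:tri, 17:tri, 18:tri edges: (10,2,c); (10,6,c); (10,7,c); (11,2,c); (11,3,c); (11,5,c); (11,6,ck); (15,3,c); (15,12,c); (15,14,c); (16,6,c); (16,12,c); (16,13,c); (17,7,c); (17,13,c); (17,14,c); (18,12,c); (18,13,c); (18,14,c)
step 2: rule r1; match: 0->10, 1->2, 2->6, 3->7; deleted nodes 10; deleted edges (10,2,c); (10,6,c); (10,7,c); added nodes 19, 20, 21, 22, 23, 24, 25; added edges (22,2,c); (22,19,c); (22,21,c); (23,6,c); (23,19,c); (23,20,c); (24,7,c); (24,20,c); (24,21,c); (25,19,c); (25,20,c); (25,21,c); result: nodes: 2:vx, 3:vx, 5:vx, 6:vx, 7:vx, 11:tri, 12:vx, 13:vx, 14:vx, 15:tri, 16:tri, 17:tri, 18:tri, 19:vx, 20:vx, 21:vx, 22:tri, 23:tri, 24:tri, 25:tri edges: (11,2,c); (11,3,c); (11,5,c); (11,6,ck); (15,3,c); (15,12,c); (15,14,c); (16,6,c); (16,12,c); (16,13,c); (17,7,c); (17,13,c); (17,14,c); (18,12,c); (18,13,c); (18,14,c); (22,2,c); (22,19,c); (22,21,c); (23,6,c); (23,19,c); (23,20,c); (24,7,c); (24,20,c); (24,21,c); (25,19,c); (25,20,c); (25,21,c)
final:
nodes: 2:vx, 3:vx, 5:vx, 6:vx, 7:vx, 11:tri, 12:vx, 13:vx, 14:vx, 15:tri, 16:tri, 17:tri, 18:tri, 19:vx, 20:vx, 21:vx, 22:tri, 23:tri, 24:tri, 25:tri
edges: (11,2,c); (11,3,c); (11,5,c); (11,6,ck); (15,3,c); (15,12,c); (15,14,c); (16,6,c); (16,12,c); (16,13,c); (17,7,c); (17,13,c); (17,14,c); (18,12,c); (18,13,c); (18,14,c); (22,2,c); (22,19,c); (22,21,c); (23,6,c); (23,19,c); (23,20,c); (24,7,c); (24,20,c); (24,21,c); (25,19,c); (25,20,c); (25,21,c)


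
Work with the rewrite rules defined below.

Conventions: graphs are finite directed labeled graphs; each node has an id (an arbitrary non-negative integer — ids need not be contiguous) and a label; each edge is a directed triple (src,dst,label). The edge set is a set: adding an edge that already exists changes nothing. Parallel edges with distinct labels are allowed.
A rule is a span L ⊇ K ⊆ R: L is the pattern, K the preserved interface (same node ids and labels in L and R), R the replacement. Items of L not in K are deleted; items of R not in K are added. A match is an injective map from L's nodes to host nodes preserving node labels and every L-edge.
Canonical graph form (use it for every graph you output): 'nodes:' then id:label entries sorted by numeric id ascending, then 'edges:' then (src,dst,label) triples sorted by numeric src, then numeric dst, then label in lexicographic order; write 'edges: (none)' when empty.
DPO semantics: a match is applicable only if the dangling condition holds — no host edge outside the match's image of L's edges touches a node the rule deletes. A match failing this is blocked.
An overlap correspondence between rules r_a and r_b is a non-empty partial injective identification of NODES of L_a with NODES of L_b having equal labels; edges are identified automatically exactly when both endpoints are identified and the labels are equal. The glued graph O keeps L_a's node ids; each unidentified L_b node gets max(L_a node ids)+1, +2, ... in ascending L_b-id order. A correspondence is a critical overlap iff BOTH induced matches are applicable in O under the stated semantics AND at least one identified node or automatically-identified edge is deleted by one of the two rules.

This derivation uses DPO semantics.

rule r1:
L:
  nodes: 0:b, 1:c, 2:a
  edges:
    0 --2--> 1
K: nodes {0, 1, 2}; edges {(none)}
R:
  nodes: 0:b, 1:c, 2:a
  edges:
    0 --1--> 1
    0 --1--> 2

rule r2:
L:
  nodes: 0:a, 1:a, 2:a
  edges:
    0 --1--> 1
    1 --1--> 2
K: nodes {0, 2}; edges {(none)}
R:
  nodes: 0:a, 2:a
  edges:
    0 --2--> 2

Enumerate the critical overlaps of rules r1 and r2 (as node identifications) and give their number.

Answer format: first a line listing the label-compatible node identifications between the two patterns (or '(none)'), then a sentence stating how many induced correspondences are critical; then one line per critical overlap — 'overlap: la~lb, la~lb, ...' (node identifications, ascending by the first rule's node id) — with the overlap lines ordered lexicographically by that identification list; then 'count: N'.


label-compatible node identifications between L(r1) and L(r2): 2~0, 2~1, 2~2
1 of the induced correspondences is a critical overlap of r1 and r2.
overlap: 2~1
count: 1


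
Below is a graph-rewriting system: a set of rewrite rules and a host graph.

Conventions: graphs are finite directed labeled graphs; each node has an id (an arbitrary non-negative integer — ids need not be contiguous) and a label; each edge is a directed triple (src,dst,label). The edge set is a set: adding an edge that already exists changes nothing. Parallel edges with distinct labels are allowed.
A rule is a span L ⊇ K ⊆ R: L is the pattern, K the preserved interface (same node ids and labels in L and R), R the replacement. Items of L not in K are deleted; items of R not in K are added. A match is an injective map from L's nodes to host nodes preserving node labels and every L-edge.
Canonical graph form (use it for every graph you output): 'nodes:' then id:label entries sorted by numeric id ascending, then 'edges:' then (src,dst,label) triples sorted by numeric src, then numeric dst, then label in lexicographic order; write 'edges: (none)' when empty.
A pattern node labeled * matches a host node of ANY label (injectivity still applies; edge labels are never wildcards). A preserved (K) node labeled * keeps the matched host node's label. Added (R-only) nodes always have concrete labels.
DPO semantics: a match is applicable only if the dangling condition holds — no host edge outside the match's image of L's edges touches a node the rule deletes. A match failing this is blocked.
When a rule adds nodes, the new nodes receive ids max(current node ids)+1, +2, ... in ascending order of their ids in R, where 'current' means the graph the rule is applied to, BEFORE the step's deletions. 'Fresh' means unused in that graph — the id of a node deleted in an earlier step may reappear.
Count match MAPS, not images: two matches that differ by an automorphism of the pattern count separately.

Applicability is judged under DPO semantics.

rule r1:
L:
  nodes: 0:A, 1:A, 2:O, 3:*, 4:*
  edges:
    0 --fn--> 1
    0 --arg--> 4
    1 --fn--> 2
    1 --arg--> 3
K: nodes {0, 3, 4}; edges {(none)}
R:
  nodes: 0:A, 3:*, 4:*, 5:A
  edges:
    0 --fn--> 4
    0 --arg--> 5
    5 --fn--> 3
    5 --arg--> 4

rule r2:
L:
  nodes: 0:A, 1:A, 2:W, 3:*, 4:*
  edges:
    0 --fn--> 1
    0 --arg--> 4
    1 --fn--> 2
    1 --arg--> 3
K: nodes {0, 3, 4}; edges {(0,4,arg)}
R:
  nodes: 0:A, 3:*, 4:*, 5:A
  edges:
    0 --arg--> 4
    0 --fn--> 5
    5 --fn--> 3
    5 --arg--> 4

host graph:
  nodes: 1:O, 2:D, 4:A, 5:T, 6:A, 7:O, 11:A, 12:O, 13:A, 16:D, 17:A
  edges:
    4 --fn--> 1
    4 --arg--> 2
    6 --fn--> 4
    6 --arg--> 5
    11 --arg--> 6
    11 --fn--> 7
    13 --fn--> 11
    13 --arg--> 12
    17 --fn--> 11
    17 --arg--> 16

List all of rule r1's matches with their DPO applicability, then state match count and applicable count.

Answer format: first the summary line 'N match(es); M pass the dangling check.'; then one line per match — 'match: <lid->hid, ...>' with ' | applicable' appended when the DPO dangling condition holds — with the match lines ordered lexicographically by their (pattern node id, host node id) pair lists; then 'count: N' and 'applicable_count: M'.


3 match(es); 1 pass the dangling check.
match: 0->6, 1->4, 2->1, 3->2, 4->5 | applicable
match: 0->13, 1->11, 2->7, 3->6, 4->12
match: 0->17, 1->11, 2->7, 3->6, 4->16
count: 3
applicable_count: 1


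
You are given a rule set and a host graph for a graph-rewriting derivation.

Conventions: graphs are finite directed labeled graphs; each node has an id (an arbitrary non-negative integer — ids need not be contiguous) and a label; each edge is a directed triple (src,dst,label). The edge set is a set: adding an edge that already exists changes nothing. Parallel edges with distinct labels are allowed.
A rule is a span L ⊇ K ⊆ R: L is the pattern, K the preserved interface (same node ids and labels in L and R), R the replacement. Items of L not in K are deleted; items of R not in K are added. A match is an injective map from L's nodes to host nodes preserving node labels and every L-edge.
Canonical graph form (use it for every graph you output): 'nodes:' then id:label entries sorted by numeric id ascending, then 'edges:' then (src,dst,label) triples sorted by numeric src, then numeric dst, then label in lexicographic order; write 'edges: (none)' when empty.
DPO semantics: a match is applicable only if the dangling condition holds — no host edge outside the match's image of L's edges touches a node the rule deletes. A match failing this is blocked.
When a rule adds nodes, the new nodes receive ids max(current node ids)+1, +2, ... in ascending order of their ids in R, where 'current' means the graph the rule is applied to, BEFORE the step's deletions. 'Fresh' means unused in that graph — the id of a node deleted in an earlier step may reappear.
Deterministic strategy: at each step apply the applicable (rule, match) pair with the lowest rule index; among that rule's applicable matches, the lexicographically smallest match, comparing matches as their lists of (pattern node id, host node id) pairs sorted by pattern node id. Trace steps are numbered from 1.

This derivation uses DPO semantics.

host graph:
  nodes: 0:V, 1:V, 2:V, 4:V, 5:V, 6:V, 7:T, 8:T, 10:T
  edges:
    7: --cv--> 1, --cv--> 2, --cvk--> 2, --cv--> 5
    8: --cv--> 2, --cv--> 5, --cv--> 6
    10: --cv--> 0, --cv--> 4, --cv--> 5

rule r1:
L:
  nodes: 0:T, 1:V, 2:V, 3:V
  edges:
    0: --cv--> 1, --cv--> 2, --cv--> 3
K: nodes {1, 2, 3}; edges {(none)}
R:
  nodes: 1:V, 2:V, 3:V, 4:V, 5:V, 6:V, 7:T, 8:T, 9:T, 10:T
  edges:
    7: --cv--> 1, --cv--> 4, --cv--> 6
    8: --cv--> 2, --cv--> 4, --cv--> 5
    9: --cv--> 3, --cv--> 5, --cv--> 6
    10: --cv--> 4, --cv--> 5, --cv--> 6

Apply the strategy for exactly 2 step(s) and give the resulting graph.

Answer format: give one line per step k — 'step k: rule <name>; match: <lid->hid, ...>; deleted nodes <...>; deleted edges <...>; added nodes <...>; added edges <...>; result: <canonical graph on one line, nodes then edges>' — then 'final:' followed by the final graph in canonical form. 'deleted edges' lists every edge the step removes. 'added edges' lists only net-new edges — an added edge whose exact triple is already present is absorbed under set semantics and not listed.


step 1: rule r1; match: 0->8, 1->2, 2->5, 3->6; deleted nodes 8; deleted edges (8,2,cv); (8,5,cv); (8,6,cv); added nodes 11, 12, 13, 14, 15, 16, 17; added edges (14,2,cv); (14,11,cv); (14,13,cv); (15,5,cv); (15,11,cv); (15,12,cv); (16,6,cv); (16,12,cv); (16,13,cv); (17,11,cv); (17,12,cv); (17,13,cv); result: nodes: 0:V, 1:V, 2:V, 4:V, 5:V, 6:V, 7:T, 10:T, 11:V, 12:V, 13:V, 14:T, 15:T, 16:T, 17:T edges: (7,1,cv); (7,2,cv); (7,2,cvk); (7,5,cv); (10,0,cv); (10,4,cv); (10,5,cv); (14,2,cv); (14,11,cv); (14,13,cv); (15,5,cv); (15,11,cv); (15,12,cv); (16,6,cv); (16,12,cv); (16,13,cv); (17,11,cv); (17,12,cv); (17,13,cv)
step 2: rule r1; match: 0->10, 1->0, 2->4, 3->5; deleted nodes 10; deleted edges (10,0,cv); (10,4,cv); (10,5,cv); added nodes 18, 19, 20, 21, 22, 23, 24; added edges (21,0,cv); (21,18,cv); (21,20,cv); (22,4,cv); (22,18,cv); (22,19,cv); (23,5,cv); (23,19,cv); (23,20,cv); (24,18,cv); (24,19,cv); (24,20,cv); result: nodes: 0:V, 1:V, 2:V, 4:V, 5:V, 6:V, 7:T, 11:V, 12:V, 13:V, 14:T, 15:T, 16:T, 17:T, 18:V, 19:V, 20:V, 21:T, 22:T, 23:T, 24:T edges: (7,1,cv); (7,2,cv); (7,2,cvk); (7,5,cv); (14,2,cv); (14,11,cv); (14,13,cv); (15,5,cv); (15,11,cv); (15,12,cv); (16,6,cv); (16,12,cv); (16,13,cv); (17,11,cv); (17,12,cv); (17,13,cv); (21,0,cv); (21,18,cv); (21,20,cv); (22,4,cv); (22,18,cv); (22,19,cv); (23,5,cv); (23,19,cv); (23,20,cv); (24,18,cv); (24,19,cv); (24,20,cv)
final:
nodes: 0:V, 1:V, 2:V, 4:V, 5:V, 6:V, 7:T, 11:V, 12:V, 13:V, 14:T, 15:T, 16:T, 17:T, 18:V, 19:V, 20:V, 21:T, 22:T, 23:T, 24:T
edges: (7,1,cv); (7,2,cv); (7,2,cvk); (7,5,cv); (14,2,cv); (14,11,cv); (14,13,cv); (15,5,cv); (15,11,cv); (15,12,cv); (16,6,cv); (16,12,cv); (16,13,cv); (17,11,cv); (17,12,cv); (17,13,cv); (21,0,cv); (21,18,cv); (21,20,cv); (22,4,cv); (22,18,cv); (22,19,cv); (23,5,cv); (23,19,cv); (23,20,cv); (24,18,cv); (24,19,cv); (24,20,cv)


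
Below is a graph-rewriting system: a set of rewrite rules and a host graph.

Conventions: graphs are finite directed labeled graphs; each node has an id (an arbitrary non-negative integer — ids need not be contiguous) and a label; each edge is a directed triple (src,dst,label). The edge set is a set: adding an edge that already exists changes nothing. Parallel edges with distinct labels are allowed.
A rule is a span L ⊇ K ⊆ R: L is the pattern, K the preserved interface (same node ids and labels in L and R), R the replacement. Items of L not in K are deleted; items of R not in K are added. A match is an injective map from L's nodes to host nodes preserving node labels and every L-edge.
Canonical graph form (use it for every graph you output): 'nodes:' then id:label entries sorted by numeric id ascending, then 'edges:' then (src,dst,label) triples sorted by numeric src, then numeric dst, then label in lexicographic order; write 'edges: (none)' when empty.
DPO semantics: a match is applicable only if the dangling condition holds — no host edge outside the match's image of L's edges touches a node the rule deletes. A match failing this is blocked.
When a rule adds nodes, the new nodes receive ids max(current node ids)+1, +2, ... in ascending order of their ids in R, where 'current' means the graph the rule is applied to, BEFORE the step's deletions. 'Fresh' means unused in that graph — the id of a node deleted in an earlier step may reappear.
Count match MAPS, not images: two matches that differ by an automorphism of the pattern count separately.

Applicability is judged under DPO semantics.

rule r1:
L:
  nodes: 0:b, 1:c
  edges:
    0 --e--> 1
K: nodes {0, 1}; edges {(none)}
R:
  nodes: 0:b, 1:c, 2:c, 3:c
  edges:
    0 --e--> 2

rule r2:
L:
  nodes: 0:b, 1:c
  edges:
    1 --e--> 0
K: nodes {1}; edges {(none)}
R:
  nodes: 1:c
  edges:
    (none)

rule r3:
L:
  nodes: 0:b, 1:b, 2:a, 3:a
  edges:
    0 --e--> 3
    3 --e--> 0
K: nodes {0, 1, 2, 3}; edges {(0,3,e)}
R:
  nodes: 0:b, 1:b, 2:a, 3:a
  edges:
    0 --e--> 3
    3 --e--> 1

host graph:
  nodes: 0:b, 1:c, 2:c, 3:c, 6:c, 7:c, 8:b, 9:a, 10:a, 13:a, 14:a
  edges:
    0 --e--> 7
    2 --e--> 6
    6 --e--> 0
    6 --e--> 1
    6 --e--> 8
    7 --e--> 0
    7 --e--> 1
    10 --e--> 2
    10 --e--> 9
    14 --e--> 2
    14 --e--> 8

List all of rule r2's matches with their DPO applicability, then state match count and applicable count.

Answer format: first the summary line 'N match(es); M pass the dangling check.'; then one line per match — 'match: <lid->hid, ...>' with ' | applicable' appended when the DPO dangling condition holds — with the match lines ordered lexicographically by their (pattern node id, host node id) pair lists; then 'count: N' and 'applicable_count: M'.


3 match(es); 0 pass the dangling check.
match: 0->0, 1->6
match: 0->0, 1->7
match: 0->8, 1->6
count: 3
applicable_count: 0


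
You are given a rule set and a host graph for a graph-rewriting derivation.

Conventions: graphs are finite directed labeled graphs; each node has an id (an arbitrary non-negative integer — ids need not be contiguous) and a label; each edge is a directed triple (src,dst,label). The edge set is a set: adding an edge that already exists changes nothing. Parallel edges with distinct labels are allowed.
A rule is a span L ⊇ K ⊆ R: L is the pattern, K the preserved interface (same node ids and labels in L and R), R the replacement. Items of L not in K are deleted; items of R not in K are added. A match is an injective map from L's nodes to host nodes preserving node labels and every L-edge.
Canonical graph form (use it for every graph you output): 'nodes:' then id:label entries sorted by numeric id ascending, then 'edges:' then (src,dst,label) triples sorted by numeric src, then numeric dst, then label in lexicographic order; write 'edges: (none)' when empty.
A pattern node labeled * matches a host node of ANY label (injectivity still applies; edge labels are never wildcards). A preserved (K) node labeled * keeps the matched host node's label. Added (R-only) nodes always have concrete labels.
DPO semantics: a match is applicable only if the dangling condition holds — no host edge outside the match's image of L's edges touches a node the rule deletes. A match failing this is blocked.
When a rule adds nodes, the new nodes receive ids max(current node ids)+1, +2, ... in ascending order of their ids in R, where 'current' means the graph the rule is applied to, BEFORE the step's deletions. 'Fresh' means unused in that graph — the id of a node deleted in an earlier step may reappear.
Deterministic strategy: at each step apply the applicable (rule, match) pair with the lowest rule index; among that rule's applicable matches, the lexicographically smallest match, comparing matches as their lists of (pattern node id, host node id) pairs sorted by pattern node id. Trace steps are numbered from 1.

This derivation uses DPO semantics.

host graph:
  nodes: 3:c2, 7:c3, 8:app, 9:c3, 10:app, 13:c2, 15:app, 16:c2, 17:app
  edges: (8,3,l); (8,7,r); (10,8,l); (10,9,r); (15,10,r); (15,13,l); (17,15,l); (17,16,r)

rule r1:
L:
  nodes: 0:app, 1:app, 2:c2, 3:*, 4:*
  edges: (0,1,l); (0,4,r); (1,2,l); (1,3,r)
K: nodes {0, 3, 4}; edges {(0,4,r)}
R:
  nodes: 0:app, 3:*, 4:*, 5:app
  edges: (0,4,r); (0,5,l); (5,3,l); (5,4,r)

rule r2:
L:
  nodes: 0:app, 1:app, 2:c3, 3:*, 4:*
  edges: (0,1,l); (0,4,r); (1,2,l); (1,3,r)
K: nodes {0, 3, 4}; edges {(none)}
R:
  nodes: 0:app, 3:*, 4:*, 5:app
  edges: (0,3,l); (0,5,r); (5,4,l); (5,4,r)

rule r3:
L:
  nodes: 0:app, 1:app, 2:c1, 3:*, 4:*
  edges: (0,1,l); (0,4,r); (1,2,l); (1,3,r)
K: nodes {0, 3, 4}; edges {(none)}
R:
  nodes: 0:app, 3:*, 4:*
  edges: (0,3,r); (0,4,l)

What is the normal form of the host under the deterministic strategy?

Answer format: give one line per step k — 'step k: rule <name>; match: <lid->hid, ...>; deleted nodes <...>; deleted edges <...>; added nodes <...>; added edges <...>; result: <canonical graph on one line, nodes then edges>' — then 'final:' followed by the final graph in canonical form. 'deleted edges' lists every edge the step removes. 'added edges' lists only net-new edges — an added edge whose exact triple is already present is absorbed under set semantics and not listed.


step 1: rule r1; match: 0->10, 1->8, 2->3, 3->7, 4->9; deleted nodes 3, 8; deleted edges (8,3,l); (8,7,r); (10,8,l); added nodes 18; added edges (10,18,l); (18,7,l); (18,9,r); result: nodes: 7:c3, 9:c3, 10:app, 13:c2, 15:app, 16:c2, 17:app, 18:app edges: (10,9,r); (10,18,l); (15,10,r); (15,13,l); (17,15,l); (17,16,r); (18,7,l); (18,9,r)
step 2: rule r1; match: 0->17, 1->15, 2->13, 3->10, 4->16; deleted nodes 13, 15; deleted edges (15,10,r); (15,13,l); (17,15,l); added nodes 19; added edges (17,19,l); (19,10,l); (19,16,r); result: nodes: 7:c3, 9:c3, 10:app, 16:c2, 17:app, 18:app, 19:app edges: (10,9,r); (10,18,l); (17,16,r); (17,19,l); (18,7,l); (18,9,r); (19,10,l); (19,16,r)
final:
nodes: 7:c3, 9:c3, 10:app, 16:c2, 17:app, 18:app, 19:app
edges: (10,9,r); (10,18,l); (17,16,r); (17,19,l); (18,7,l); (18,9,r); (19,10,l); (19,16,r)


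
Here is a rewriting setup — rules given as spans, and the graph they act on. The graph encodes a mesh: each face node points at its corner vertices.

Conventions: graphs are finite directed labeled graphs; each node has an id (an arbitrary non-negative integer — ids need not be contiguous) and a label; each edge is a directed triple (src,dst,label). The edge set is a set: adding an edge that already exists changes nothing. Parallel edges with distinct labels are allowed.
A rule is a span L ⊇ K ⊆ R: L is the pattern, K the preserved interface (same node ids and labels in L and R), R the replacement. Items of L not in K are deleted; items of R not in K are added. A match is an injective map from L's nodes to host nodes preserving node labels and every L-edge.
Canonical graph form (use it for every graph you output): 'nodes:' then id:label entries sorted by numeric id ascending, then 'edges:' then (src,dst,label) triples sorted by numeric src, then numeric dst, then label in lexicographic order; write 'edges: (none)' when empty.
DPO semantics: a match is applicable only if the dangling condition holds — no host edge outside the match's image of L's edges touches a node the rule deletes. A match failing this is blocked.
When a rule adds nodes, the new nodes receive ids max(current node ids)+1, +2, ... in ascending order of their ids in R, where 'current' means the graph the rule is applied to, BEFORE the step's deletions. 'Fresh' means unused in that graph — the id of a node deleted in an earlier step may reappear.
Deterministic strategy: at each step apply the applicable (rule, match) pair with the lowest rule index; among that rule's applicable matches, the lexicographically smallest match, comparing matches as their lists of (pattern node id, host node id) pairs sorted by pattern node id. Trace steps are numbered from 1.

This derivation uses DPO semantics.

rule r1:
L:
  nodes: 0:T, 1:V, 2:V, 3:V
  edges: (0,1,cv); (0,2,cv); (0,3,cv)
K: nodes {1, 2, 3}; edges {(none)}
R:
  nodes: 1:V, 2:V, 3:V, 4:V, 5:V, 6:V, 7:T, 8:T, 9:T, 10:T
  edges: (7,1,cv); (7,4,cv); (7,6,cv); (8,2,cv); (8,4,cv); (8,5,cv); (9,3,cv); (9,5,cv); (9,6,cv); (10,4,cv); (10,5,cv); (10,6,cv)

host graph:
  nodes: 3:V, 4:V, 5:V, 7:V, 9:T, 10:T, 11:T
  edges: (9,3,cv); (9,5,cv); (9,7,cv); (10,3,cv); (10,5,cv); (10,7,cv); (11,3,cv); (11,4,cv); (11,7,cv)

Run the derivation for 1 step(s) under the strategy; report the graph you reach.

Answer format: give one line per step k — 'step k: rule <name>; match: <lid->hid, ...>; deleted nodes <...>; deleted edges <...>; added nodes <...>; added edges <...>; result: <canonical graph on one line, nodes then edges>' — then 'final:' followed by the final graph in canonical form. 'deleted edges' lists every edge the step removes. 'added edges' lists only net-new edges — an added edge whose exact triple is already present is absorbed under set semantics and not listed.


step 1: rule r1; match: 0->9, 1->3, 2->5, 3->7; deleted nodes 9; deleted edges (9,3,cv); (9,5,cv); (9,7,cv); added nodes 12, 13, 14, 15, 16, 17, 18; added edges (15,3,cv); (15,12,cv); (15,14,cv); (16,5,cv); (16,12,cv); (16,13,cv); (17,7,cv); (17,13,cv); (17,14,cv); (18,12,cv); (18,13,cv); (18,14,cv); result: nodes: 3:V, 4:V, 5:V, 7:V, 10:T, 11:T, 12:V, 13:V, 14:V, 15:T, 16:T, 17:T, 18:T edges: (10,3,cv); (10,5,cv); (10,7,cv); (11,3,cv); (11,4,cv); (11,7,cv); (15,3,cv); (15,12,cv); (15,14,cv); (16,5,cv); (16,12,cv); (16,13,cv); (17,7,cv); (17,13,cv); (17,14,cv); (18,12,cv); (18,13,cv); (18,14,cv)
final:
nodes: 3:V, 4:V, 5:V, 7:V, 10:T, 11:T, 12:V, 13:V, 14:V, 15:T, 16:T, 17:T, 18:T
edges: (10,3,cv); (10,5,cv); (10,7,cv); (11,3,cv); (11,4,cv); (11,7,cv); (15,3,cv); (15,12,cv); (15,14,cv); (16,5,cv); (16,12,cv); (16,13,cv); (17,7,cv); (17,13,cv); (17,14,cv); (18,12,cv); (18,13,cv); (18,14,cv)


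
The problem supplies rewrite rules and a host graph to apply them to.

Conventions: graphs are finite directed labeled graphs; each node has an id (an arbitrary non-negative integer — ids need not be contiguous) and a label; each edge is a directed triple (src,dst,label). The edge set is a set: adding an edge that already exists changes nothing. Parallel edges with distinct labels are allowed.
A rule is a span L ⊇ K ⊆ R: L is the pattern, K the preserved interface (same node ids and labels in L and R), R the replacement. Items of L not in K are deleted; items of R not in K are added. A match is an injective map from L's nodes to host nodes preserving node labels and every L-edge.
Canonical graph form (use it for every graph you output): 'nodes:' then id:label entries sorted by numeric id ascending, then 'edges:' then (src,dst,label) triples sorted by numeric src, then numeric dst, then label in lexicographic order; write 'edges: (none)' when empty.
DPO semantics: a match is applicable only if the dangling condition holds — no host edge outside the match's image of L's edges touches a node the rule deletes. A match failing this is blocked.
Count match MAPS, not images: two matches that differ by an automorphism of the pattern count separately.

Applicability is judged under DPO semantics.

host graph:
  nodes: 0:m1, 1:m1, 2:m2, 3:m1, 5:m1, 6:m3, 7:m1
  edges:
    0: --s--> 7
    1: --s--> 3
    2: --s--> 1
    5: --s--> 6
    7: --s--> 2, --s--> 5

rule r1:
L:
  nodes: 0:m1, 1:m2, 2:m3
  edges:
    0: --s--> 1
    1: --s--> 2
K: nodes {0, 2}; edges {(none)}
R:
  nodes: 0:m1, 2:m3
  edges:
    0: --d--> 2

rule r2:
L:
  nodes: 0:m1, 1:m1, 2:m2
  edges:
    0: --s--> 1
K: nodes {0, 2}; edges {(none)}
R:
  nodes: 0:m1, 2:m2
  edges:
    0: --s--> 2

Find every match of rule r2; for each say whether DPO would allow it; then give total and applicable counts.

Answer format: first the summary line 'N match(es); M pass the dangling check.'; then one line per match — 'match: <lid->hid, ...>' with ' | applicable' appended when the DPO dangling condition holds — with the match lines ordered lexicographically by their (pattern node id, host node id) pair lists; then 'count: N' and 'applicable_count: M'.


3 match(es); 1 pass the dangling check.
match: 0->0, 1->7, 2->2
match: 0->1, 1->3, 2->2 | applicable
match: 0->7, 1->5, 2->2
count: 3
applicable_count: 1


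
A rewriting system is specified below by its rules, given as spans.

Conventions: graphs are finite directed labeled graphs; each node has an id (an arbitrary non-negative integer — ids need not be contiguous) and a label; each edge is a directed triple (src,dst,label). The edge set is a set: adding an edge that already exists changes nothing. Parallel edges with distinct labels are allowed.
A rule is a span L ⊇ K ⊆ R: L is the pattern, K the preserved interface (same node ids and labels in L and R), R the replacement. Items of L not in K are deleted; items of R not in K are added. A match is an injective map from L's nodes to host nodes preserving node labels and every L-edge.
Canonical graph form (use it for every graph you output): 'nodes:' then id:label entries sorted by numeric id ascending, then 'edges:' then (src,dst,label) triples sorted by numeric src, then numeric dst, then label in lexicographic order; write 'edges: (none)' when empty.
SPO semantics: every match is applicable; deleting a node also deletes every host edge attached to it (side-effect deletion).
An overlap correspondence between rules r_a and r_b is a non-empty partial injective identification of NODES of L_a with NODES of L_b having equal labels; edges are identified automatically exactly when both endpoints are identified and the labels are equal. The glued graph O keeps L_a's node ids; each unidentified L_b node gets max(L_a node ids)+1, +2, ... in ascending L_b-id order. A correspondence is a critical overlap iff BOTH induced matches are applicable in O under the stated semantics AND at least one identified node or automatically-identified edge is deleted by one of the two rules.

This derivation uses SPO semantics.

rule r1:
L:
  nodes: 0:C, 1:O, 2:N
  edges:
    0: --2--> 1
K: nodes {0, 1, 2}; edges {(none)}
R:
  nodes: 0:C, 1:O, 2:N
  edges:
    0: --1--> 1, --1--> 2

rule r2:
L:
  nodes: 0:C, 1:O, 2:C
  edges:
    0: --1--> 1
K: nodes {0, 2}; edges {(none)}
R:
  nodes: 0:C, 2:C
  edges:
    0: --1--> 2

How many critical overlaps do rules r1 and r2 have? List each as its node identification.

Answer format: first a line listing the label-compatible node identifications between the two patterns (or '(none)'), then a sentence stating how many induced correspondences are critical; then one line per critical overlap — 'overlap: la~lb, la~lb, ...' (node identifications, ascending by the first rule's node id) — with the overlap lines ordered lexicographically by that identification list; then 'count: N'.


label-compatible node identifications between L(r1) and L(r2): 0~0, 0~2, 1~1
3 of the induced correspondences are critical overlaps of r1 and r2.
overlap: 0~0, 1~1
overlap: 0~2, 1~1
overlap: 1~1
count: 3


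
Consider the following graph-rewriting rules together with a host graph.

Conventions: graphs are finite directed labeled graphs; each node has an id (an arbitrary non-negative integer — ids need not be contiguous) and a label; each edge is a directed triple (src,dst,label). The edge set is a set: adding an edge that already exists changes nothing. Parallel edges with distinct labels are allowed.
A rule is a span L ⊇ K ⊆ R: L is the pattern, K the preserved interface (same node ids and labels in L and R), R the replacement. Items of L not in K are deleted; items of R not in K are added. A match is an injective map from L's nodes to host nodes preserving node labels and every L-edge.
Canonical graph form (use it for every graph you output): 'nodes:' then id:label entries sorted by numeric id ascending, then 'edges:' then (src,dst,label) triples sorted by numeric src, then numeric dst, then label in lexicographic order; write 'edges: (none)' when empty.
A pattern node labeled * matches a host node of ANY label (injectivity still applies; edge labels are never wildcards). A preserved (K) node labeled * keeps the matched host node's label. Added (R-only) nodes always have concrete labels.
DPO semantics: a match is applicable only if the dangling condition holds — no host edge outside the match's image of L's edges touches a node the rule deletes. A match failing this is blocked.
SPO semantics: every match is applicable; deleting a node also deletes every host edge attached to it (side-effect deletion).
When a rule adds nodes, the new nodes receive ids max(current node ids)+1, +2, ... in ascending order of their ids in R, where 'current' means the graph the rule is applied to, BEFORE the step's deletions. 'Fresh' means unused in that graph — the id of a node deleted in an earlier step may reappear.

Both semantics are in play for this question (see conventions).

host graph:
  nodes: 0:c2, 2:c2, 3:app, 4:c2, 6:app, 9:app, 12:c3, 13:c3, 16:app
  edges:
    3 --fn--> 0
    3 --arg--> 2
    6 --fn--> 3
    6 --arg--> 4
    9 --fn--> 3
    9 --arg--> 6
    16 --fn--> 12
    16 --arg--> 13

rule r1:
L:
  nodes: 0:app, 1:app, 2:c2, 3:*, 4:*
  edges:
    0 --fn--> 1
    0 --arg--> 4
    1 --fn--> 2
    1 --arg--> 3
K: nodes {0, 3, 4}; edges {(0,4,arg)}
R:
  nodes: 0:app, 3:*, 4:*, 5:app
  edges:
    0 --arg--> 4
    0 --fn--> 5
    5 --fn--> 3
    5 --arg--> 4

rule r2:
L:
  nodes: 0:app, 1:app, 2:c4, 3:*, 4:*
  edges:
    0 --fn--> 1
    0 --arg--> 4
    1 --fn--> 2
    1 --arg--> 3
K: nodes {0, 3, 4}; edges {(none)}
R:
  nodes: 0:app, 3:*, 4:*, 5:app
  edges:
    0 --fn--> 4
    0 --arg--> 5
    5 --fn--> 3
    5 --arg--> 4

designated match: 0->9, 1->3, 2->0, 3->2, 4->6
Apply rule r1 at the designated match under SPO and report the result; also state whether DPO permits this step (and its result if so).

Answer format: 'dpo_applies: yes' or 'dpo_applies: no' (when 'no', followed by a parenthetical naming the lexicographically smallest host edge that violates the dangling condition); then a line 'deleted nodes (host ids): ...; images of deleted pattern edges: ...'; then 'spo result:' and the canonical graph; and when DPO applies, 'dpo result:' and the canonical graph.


dpo_applies: no
(the rule deletes node 3, which keeps host edge (6,3,fn) outside the match image — the dangling condition fails, DPO blocks; SPO proceeds and side-deletes such edges)
deleted nodes (host ids): 0, 3; images of deleted pattern edges: (3,0,fn); (3,2,arg); (9,3,fn)
spo result:
nodes: 2:c2, 4:c2, 6:app, 9:app, 12:c3, 13:c3, 16:app, 17:app
edges: (6,4,arg); (9,6,arg); (9,17,fn); (16,12,fn); (16,13,arg); (17,2,fn); (17,6,arg)


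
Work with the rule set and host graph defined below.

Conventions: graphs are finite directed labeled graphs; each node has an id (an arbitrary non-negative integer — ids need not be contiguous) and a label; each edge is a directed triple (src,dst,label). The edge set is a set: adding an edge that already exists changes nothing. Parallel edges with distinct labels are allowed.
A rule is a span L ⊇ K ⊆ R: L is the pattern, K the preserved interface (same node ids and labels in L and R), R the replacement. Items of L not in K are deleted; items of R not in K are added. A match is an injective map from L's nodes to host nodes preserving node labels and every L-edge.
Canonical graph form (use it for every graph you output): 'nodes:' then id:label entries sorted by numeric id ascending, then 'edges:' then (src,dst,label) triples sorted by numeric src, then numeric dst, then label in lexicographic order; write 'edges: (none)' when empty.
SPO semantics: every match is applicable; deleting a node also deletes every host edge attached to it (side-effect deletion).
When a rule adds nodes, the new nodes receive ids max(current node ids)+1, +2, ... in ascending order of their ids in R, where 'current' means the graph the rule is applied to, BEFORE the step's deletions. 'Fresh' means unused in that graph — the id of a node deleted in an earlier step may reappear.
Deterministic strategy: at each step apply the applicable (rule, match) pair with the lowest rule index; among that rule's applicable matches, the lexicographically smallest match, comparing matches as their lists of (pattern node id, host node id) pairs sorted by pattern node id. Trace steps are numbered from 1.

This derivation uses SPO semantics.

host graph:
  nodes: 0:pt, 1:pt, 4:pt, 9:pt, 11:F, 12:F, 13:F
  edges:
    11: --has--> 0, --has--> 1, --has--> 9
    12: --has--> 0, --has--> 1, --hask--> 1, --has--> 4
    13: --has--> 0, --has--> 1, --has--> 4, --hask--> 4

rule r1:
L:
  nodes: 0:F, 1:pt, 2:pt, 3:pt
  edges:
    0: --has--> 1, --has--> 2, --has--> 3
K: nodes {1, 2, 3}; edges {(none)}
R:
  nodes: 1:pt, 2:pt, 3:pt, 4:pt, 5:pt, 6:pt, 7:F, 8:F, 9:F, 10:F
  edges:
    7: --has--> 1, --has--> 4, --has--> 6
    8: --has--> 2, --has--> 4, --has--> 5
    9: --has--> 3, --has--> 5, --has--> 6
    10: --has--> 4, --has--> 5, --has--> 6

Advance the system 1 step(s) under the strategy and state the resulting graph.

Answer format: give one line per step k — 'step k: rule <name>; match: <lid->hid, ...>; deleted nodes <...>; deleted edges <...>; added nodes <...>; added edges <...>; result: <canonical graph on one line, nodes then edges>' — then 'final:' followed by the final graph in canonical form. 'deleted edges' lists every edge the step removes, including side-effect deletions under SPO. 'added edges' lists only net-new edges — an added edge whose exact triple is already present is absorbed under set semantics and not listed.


step 1: rule r1; match: 0->11, 1->0, 2->1, 3->9; deleted nodes 11; deleted edges (11,0,has); (11,1,has); (11,9,has); added nodes 14, 15, 16, 17, 18, 19, 20; added edges (17,0,has); (17,14,has); (17,16,has); (18,1,has); (18,14,has); (18,15,has); (19,9,has); (19,15,has); (19,16,has); (20,14,has); (20,15,has); (20,16,has); result: nodes: 0:pt, 1:pt, 4:pt, 9:pt, 12:F, 13:F, 14:pt, 15:pt, 16:pt, 17:F, 18:F, 19:F, 20:F edges: (12,0,has); (12,1,has); (12,1,hask); (12,4,has); (13,0,has); (13,1,has); (13,4,has); (13,4,hask); (17,0,has); (17,14,has); (17,16,has); (18,1,has); (18,14,has); (18,15,has); (19,9,has); (19,15,has); (19,16,has); (20,14,has); (20,15,has); (20,16,has)
final:
nodes: 0:pt, 1:pt, 4:pt, 9:pt, 12:F, 13:F, 14:pt, 15:pt, 16:pt, 17:F, 18:F, 19:F, 20:F
edges: (12,0,has); (12,1,has); (12,1,hask); (12,4,has); (13,0,has); (13,1,has); (13,4,has); (13,4,hask); (17,0,has); (17,14,has); (17,16,has); (18,1,has); (18,14,has); (18,15,has); (19,9,has); (19,15,has); (19,16,has); (20,14,has); (20,15,has); (20,16,has)
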